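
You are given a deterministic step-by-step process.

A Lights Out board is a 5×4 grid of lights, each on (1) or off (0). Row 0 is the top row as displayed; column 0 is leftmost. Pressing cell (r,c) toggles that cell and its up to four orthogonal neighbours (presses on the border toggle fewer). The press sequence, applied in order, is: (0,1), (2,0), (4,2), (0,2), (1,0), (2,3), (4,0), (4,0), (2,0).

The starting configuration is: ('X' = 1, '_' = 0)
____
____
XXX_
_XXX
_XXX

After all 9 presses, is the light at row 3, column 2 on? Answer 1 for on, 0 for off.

0

k=0  ____
____
XXX_
_XXX
_XXX
k=1  XXX_
_X__
XXX_
_XXX
_XXX
k=2  XXX_
XX__
__X_
XXXX
_XXX
k=3  XXX_
XX__
__X_
XX_X
____
k=4  X__X
XXX_
__X_
XX_X
____
k=5  ___X
__X_
X_X_
XX_X
____
k=6  ___X
__XX
X__X
XX__
____
k=7  ___X
__XX
X__X
_X__
XX__
k=8  ___X
__XX
X__X
XX__
____
k=9  ___X
X_XX
_X_X
_X__
____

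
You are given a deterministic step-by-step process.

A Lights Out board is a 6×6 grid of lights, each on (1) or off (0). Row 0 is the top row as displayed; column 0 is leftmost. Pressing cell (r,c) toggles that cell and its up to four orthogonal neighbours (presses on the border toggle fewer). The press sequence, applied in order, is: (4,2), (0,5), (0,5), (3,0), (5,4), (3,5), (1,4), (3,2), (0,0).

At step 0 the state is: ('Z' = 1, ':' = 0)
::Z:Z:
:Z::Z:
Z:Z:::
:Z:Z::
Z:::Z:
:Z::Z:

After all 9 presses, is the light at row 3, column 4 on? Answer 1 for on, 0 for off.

1

k=0  ::Z:Z:
:Z::Z:
Z:Z:::
:Z:Z::
Z:::Z:
:Z::Z:
k=1  ::Z:Z:
:Z::Z:
Z:Z:::
:ZZZ::
ZZZZZ:
:ZZ:Z:
k=2  ::Z::Z
:Z::ZZ
Z:Z:::
:ZZZ::
ZZZZZ:
:ZZ:Z:
k=3  ::Z:Z:
:Z::Z:
Z:Z:::
:ZZZ::
ZZZZZ:
:ZZ:Z:
k=4  ::Z:Z:
:Z::Z:
::Z:::
Z:ZZ::
:ZZZZ:
:ZZ:Z:
k=5  ::Z:Z:
:Z::Z:
::Z:::
Z:ZZ::
:ZZZ::
:ZZZ:Z
k=6  ::Z:Z:
:Z::Z:
::Z::Z
Z:ZZZZ
:ZZZ:Z
:ZZZ:Z
k=7  ::Z:::
:Z:Z:Z
::Z:ZZ
Z:ZZZZ
:ZZZ:Z
:ZZZ:Z
k=8  ::Z:::
:Z:Z:Z
::::ZZ
ZZ::ZZ
:Z:Z:Z
:ZZZ:Z
k=9  ZZZ:::
ZZ:Z:Z
::::ZZ
ZZ::ZZ
:Z:Z:Z
:ZZZ:Z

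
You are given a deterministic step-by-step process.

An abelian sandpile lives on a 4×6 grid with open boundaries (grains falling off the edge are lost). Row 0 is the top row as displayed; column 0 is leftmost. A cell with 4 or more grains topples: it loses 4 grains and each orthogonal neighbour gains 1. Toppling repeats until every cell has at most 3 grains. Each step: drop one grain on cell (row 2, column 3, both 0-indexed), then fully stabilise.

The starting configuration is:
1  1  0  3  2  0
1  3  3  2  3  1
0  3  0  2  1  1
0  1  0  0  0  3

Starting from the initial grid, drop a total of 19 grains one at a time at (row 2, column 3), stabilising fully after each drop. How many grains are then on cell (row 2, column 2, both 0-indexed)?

t=0: 1  1  0  3  2  0
1  3  3  2  3  1
0  3  0  2  1  1
0  1  0  0  0  3
t=1: 1  1  0  3  2  0
1  3  3  2  3  1
0  3  0  3  1  1
0  1  0  0  0  3
t=2: 1  1  0  3  2  0
1  3  3  3  3  1
0  3  1  0  2  1
0  1  0  1  0  3
t=3: 1  1  0  3  2  0
1  3  3  3  3  1
0  3  1  1  2  1
0  1  0  1  0  3
t=4: 1  1  0  3  2  0
1  3  3  3  3  1
0  3  1  2  2  1
0  1  0  1  0  3
t=5: 1  1  0  3  2  0
1  3  3  3  3  1
0  3  1  3  2  1
0  1  0  1  0  3
t=6: 1  2  2  1  0  1
2  1  2  3  2  2
1  1  0  3  0  2
0  2  1  2  1  3
t=7: 1  2  2  2  0  1
2  1  3  0  3  2
1  1  1  1  1  2
0  2  1  3  1  3
t=8: 1  2  2  2  0  1
2  1  3  0  3  2
1  1  1  2  1  2
0  2  1  3  1  3
t=9: 1  2  2  2  0  1
2  1  3  0  3  2
1  1  1  3  1  2
0  2  1  3  1  3
t=10: 1  2  2  2  0  1
2  1  3  1  3  2
1  1  2  1  2  2
0  2  2  0  2  3
t=11: 1  2  2  2  0  1
2  1  3  1  3  2
1  1  2  2  2  2
0  2  2  0  2  3
t=12: 1  2  2  2  0  1
2  1  3  1  3  2
1  1  2  3  2  2
0  2  2  0  2  3
t=13: 1  2  2  2  0  1
2  1  3  2  3  2
1  1  3  0  3  2
0  2  2  1  2  3
t=14: 1  2  2  2  0  1
2  1  3  2  3  2
1  1  3  1  3  2
0  2  2  1  2  3
t=15: 1  2  2  2  0  1
2  1  3  2  3  2
1  1  3  2  3  2
0  2  2  1  2  3
t=16: 1  2  2  2  0  1
2  1  3  2  3  2
1  1  3  3  3  2
0  2  2  1  2  3
t=17: 1  2  3  3  1  1
2  2  1  1  1  3
1  2  1  3  1  3
0  2  3  2  3  3
t=18: 1  2  3  3  1  1
2  2  1  2  1  3
1  2  2  0  2  3
0  2  3  3  3  3
t=19: 1  2  3  3  1  1
2  2  1  2  1  3
1  2  2  1  2  3
0  2  3  3  3  3

2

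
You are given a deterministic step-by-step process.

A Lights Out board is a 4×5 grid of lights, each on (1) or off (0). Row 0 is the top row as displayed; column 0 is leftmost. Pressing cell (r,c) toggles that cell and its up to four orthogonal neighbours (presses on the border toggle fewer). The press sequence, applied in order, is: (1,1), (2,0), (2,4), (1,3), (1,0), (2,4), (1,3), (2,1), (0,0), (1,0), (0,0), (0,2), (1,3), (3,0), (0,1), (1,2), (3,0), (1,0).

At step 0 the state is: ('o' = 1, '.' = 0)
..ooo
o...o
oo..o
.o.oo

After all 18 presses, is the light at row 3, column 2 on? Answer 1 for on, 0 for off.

t=0: ..ooo
o...o
oo..o
.o.oo
t=1: .oooo
.oo.o
o...o
.o.oo
t=2: .oooo
ooo.o
.o..o
oo.oo
t=3: .oooo
ooo..
.o.o.
oo.o.
t=4: .oo.o
oo.oo
.o...
oo.o.
t=5: ooo.o
...oo
oo...
oo.o.
t=6: ooo.o
...o.
oo.oo
oo.oo
t=7: ooooo
..o.o
oo..o
oo.oo
t=8: ooooo
.oo.o
..o.o
o..oo
t=9: ..ooo
ooo.o
..o.o
o..oo
t=10: o.ooo
..o.o
o.o.o
o..oo
t=11: .oooo
o.o.o
o.o.o
o..oo
t=12: ....o
o...o
o.o.o
o..oo
t=13: ...oo
o.oo.
o.ooo
o..oo
t=14: ...oo
o.oo.
..ooo
.o.oo
t=15: ooooo
oooo.
..ooo
.o.oo
t=16: oo.oo
o....
...oo
.o.oo
t=17: oo.oo
o....
o..oo
o..oo
t=18: .o.oo
.o...
...oo
o..oo

0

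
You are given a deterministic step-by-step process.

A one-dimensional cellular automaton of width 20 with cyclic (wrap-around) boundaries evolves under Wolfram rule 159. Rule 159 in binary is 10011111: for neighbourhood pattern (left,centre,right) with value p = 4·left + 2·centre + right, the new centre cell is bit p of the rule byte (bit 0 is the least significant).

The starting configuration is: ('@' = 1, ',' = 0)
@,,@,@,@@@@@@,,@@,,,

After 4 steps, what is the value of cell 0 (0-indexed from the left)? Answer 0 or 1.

0) @,,@,@,@@@@@@,,@@,,,
1) @@@@,@,@@@@@,@@@,@@@
2) @@@,,@,@@@@,,@@,,@@@
3) @@,@@@,@@@,@@@,@@@@@
4) @,,@@,,@@,,@@,,@@@@@

1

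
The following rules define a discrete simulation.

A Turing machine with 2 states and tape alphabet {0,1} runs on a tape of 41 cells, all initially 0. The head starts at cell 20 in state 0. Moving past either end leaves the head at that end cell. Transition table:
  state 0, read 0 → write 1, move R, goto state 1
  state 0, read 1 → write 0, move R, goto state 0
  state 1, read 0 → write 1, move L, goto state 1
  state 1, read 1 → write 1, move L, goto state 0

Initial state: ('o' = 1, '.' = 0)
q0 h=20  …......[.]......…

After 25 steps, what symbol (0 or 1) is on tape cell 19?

t=0: q0 h=20  …......[.]......…
t=1: q1 h=21  ….....o[.]......…
t=2: q1 h=20  …......[o]o.....…
t=3: q0 h=19  …......[.]oo....…
t=4: q1 h=20  ….....o[o]o.....…
t=5: q0 h=19  …......[o]oo....…
t=6: q0 h=20  …......[o]o.....…
t=7: q0 h=21  …......[o]......…
t=8: q0 h=22  …......[.]......…
t=9: q1 h=23  ….....o[.]......…
t=10: q1 h=22  …......[o]o.....…
t=11: q0 h=21  …......[.]oo....…
t=12: q1 h=22  ….....o[o]o.....…
t=13: q0 h=21  …......[o]oo....…
t=14: q0 h=22  …......[o]o.....…
t=15: q0 h=23  …......[o]......…
t=16: q0 h=24  …......[.]......…
t=17: q1 h=25  ….....o[.]......…
t=18: q1 h=24  …......[o]o.....…
t=19: q0 h=23  …......[.]oo....…
t=20: q1 h=24  ….....o[o]o.....…
t=21: q0 h=23  …......[o]oo....…
t=22: q0 h=24  …......[o]o.....…
t=23: q0 h=25  …......[o]......…
t=24: q0 h=26  …......[.]......…
t=25: q1 h=27  ….....o[.]......…

0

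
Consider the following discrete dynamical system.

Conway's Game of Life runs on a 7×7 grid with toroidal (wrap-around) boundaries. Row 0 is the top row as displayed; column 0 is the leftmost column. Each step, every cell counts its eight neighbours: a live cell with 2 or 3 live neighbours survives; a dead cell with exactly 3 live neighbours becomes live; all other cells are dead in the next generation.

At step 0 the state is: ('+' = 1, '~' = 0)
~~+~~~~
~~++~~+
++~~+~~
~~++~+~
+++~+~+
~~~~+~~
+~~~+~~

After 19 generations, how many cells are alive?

6

[0] ~~+~~~~
~~++~~+
++~~+~~
~~++~+~
+++~+~+
~~~~+~~
+~~~+~~
[1] ~++~~~~
+~++~~~
++~~+++
~~~~~+~
+++~+~+
~~~~+~+
~~~+~~~
[2] ~+~~~~~
~~~+++~
++++++~
~~++~~~
++~++~+
~++~+~+
~~++~~~
[3] ~~~~~~~
+~~~~++
~+~~~++
~~~~~~~
~~~~+~+
~~~~+~+
+~~+~~~
[4] +~~~~~~
+~~~~+~
~~~~~+~
+~~~~~+
~~~~~~~
+~~++~+
~~~~~~~
[5] ~~~~~~+
~~~~~~~
+~~~~+~
~~~~~~+
~~~~~+~
~~~~~~~
+~~~~~+
[6] +~~~~~+
~~~~~~+
~~~~~~+
~~~~~++
~~~~~~~
~~~~~~+
+~~~~~+
[7] ~~~~~+~
~~~~~++
+~~~~~+
~~~~~++
~~~~~++
+~~~~~+
~~~~~+~
[8] ~~~~++~
+~~~~+~
+~~~~~~
~~~~~~~
~~~~~~~
+~~~~~~
~~~~~+~
[9] ~~~~++~
~~~~++~
~~~~~~+
~~~~~~~
~~~~~~~
~~~~~~~
~~~~+++
[10] ~~~+~~~
~~~~+~+
~~~~~+~
~~~~~~~
~~~~~~~
~~~~~+~
~~~~+~+
[11] ~~~++~~
~~~~++~
~~~~~+~
~~~~~~~
~~~~~~~
~~~~~+~
~~~~++~
[12] ~~~+~~~
~~~+~+~
~~~~++~
~~~~~~~
~~~~~~~
~~~~++~
~~~+~+~
[13] ~~++~~~
~~~+~+~
~~~~++~
~~~~~~~
~~~~~~~
~~~~++~
~~~+~+~
[14] ~~++~~~
~~++~+~
~~~~++~
~~~~~~~
~~~~~~~
~~~~++~
~~++~+~
[15] ~+~~~~~
~~+~~+~
~~~+++~
~~~~~~~
~~~~~~~
~~~+++~
~~+~~+~
[16] ~++~~~~
~~++~+~
~~~+++~
~~~~+~~
~~~~+~~
~~~+++~
~~++~+~
[17] ~+~~~~~
~+~~~+~
~~+~~+~
~~~~~~~
~~~~~~~
~~+~~+~
~+~~~+~
[18] +++~~~~
~++~~~~
~~~~~~~
~~~~~~~
~~~~~~~
~~~~~~~
~++~~~~
[19] +~~+~~~
+~+~~~~
~~~~~~~
~~~~~~~
~~~~~~~
~~~~~~~
+~+~~~~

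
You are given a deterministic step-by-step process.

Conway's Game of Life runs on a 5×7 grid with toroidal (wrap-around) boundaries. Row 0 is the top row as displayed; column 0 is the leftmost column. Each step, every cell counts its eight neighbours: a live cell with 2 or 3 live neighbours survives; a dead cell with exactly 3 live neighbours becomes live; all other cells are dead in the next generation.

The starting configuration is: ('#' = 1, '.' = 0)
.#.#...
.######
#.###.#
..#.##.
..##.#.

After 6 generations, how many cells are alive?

t=0: .#.#...
.######
#.###.#
..#.##.
..##.#.
t=1: ##....#
......#
#......
.......
.#...#.
t=2: .#...##
.#....#
.......
.......
.#....#
t=3: .##..##
.....##
.......
.......
.....##
t=4: ....#..
#....##
.......
.......
#....##
t=5: ....#..
.....##
......#
......#
.....##
t=6: ....#..
.....##
#.....#
#.....#
.....##

9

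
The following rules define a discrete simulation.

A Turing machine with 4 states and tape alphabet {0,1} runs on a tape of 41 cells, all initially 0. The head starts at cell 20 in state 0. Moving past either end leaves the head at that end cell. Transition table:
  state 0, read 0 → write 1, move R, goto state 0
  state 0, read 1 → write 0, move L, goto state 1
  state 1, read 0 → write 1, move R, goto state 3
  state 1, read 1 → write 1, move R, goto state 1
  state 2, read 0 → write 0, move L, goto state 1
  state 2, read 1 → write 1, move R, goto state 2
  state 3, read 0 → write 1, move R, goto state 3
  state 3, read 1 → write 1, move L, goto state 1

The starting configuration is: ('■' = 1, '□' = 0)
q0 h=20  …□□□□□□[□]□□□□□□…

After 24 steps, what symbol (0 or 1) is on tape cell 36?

gen 0: q0 h=20  …□□□□□□[□]□□□□□□…
gen 1: q0 h=21  …□□□□□■[□]□□□□□□…
gen 2: q0 h=22  …□□□□■■[□]□□□□□□…
gen 3: q0 h=23  …□□□■■■[□]□□□□□□…
gen 4: q0 h=24  …□□■■■■[□]□□□□□□…
gen 5: q0 h=25  …□■■■■■[□]□□□□□□…
gen 6: q0 h=26  …■■■■■■[□]□□□□□□…
gen 7: q0 h=27  …■■■■■■[□]□□□□□□…
gen 8: q0 h=28  …■■■■■■[□]□□□□□□…
gen 9: q0 h=29  …■■■■■■[□]□□□□□□…
gen 10: q0 h=30  …■■■■■■[□]□□□□□□…
gen 11: q0 h=31  …■■■■■■[□]□□□□□□…
gen 12: q0 h=32  …■■■■■■[□]□□□□□□…
gen 13: q0 h=33  …■■■■■■[□]□□□□□□…
gen 14: q0 h=34  …■■■■■■[□]□□□□□□|
gen 15: q0 h=35  …■■■■■■[□]□□□□□|
gen 16: q0 h=36  …■■■■■■[□]□□□□|
gen 17: q0 h=37  …■■■■■■[□]□□□|
gen 18: q0 h=38  …■■■■■■[□]□□|
gen 19: q0 h=39  …■■■■■■[□]□|
gen 20: q0 h=40  …■■■■■■[□]|
gen 21: q0 h=40  …■■■■■■[■]|
gen 22: q1 h=39  …■■■■■■[■]□|
gen 23: q1 h=40  …■■■■■■[□]|
gen 24: q3 h=40  …■■■■■■[■]|

1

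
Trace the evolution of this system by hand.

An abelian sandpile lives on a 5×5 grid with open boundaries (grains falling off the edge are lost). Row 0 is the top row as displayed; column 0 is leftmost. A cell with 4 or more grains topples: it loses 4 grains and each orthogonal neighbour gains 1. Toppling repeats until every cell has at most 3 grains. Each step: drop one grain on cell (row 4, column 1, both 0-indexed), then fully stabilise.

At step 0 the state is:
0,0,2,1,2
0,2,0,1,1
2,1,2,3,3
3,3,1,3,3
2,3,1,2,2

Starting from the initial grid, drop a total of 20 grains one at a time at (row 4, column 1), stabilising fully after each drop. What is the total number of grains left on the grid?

step 0: 0,0,2,1,2
0,2,0,1,1
2,1,2,3,3
3,3,1,3,3
2,3,1,2,2
step 1: 0,0,2,1,2
0,2,0,1,1
3,2,2,3,3
1,1,2,3,3
0,2,2,2,2
step 2: 0,0,2,1,2
0,2,0,1,1
3,2,2,3,3
1,1,2,3,3
0,3,2,2,2
step 3: 0,0,2,1,2
0,2,0,1,1
3,2,2,3,3
1,2,2,3,3
1,0,3,2,2
step 4: 0,0,2,1,2
0,2,0,1,1
3,2,2,3,3
1,2,2,3,3
1,1,3,2,2
step 5: 0,0,2,1,2
0,2,0,1,1
3,2,2,3,3
1,2,2,3,3
1,2,3,2,2
step 6: 0,0,2,1,2
0,2,0,1,1
3,2,2,3,3
1,2,2,3,3
1,3,3,2,2
step 7: 0,0,2,1,2
0,2,0,1,1
3,2,2,3,3
1,3,3,3,3
2,1,0,3,2
step 8: 0,0,2,1,2
0,2,0,1,1
3,2,2,3,3
1,3,3,3,3
2,2,0,3,2
step 9: 0,0,2,1,2
0,2,0,1,1
3,2,2,3,3
1,3,3,3,3
2,3,0,3,2
step 10: 0,0,2,1,2
1,3,1,2,2
0,1,1,2,1
3,2,2,3,2
3,1,3,1,0
step 11: 0,0,2,1,2
1,3,1,2,2
0,1,1,2,1
3,2,2,3,2
3,2,3,1,0
step 12: 0,0,2,1,2
1,3,1,2,2
0,1,1,2,1
3,2,2,3,2
3,3,3,1,0
step 13: 0,0,2,1,2
1,3,1,2,2
1,2,2,3,1
1,1,1,0,3
1,3,1,3,0
step 14: 0,0,2,1,2
1,3,1,2,2
1,2,2,3,1
1,2,1,0,3
2,0,2,3,0
step 15: 0,0,2,1,2
1,3,1,2,2
1,2,2,3,1
1,2,1,0,3
2,1,2,3,0
step 16: 0,0,2,1,2
1,3,1,2,2
1,2,2,3,1
1,2,1,0,3
2,2,2,3,0
step 17: 0,0,2,1,2
1,3,1,2,2
1,2,2,3,1
1,2,1,0,3
2,3,2,3,0
step 18: 0,0,2,1,2
1,3,1,2,2
1,2,2,3,1
1,3,1,0,3
3,0,3,3,0
step 19: 0,0,2,1,2
1,3,1,2,2
1,2,2,3,1
1,3,1,0,3
3,1,3,3,0
step 20: 0,0,2,1,2
1,3,1,2,2
1,2,2,3,1
1,3,1,0,3
3,2,3,3,0

42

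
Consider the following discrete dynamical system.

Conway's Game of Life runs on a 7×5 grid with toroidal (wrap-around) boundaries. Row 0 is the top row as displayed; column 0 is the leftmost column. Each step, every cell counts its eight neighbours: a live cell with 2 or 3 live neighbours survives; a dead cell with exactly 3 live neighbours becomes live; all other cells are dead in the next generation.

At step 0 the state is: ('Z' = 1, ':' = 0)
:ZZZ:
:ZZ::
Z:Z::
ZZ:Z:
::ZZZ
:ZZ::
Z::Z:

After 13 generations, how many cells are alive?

7

0) :ZZZ:
:ZZ::
Z:Z::
ZZ:Z:
::ZZZ
:ZZ::
Z::Z:
1) Z::ZZ
Z::::
Z::ZZ
Z::::
::::Z
ZZ:::
Z::ZZ
2) :Z:Z:
:Z:::
ZZ:::
Z::Z:
:Z::Z
:Z:Z:
::ZZ:
3) :Z:Z:
:Z:::
ZZZ:Z
::Z::
:Z:ZZ
ZZ:ZZ
:Z:ZZ
4) :Z:ZZ
:::ZZ
Z:ZZ:
:::::
:Z:::
:Z:::
:Z:::
5) :::ZZ
:Z:::
::ZZ:
:ZZ::
:::::
ZZZ::
:Z:::
6) Z:Z::
::::Z
:::Z:
:ZZZ:
Z::::
ZZZ::
:Z:ZZ
7) ZZZ::
:::ZZ
:::ZZ
:ZZZZ
Z::ZZ
::ZZ:
:::ZZ
8) ZZZ::
:Z:::
:::::
:Z:::
Z::::
Z:Z::
Z:::Z
9) ::Z:Z
ZZZ::
:::::
:::::
Z::::
Z::::
::ZZZ
10) ::::Z
ZZZZ:
:Z:::
:::::
:::::
ZZ:Z:
ZZZ:Z
11) :::::
ZZZZZ
ZZ:::
:::::
:::::
:::Z:
::Z::
12) Z:::Z
::ZZZ
:::Z:
:::::
:::::
:::::
:::::
13) Z:::Z
Z:Z::
::ZZZ
:::::
:::::
:::::
:::::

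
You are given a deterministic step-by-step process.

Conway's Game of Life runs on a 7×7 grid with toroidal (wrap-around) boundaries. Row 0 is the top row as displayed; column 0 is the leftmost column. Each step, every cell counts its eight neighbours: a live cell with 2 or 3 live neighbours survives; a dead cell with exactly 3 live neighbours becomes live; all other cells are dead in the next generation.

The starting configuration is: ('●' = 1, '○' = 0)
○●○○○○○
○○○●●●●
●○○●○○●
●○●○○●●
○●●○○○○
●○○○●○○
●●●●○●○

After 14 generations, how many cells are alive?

t=0: ○●○○○○○
○○○●●●●
●○○●○○●
●○●○○●●
○●●○○○○
●○○○●○○
●●●●○●○
t=1: ○●○○○○○
○○●●●●●
○●●●○○○
○○●●○●○
○○●●○●○
●○○○●○●
●○●●●○●
t=2: ○●○○○○○
●○○○●●○
○●○○○○●
○○○○○○○
○●●○○●○
●○○○○○○
○○●●●○●
t=3: ●●●○○○●
●●○○○●●
●○○○○●●
●●●○○○○
○●○○○○○
●○○○●●●
●●●●○○○
t=4: ○○○●○●○
○○●○○○○
○○●○○●○
○○●○○○○
○○●○○●○
○○○●●●●
○○○●●○○
t=5: ○○●●○○○
○○●●●○○
○●●●○○○
○●●●○○○
○○●○○●●
○○●○○○●
○○●○○○●
t=6: ○●○○●○○
○○○○●○○
○○○○○○○
●○○○●○○
●○○○○●●
●●●●○○●
○●●○○○○
t=7: ○●●●○○○
○○○○○○○
○○○○○○○
●○○○○●○
○○●●●●○
○○○●○●○
○○○○○○○
t=8: ○○●○○○○
○○●○○○○
○○○○○○○
○○○●○●●
○○●●○●○
○○●●○●○
○○○●●○○
t=9: ○○●○○○○
○○○○○○○
○○○○○○○
○○●●○●●
○○○○○●○
○○○○○●○
○○○○●○○
t=10: ○○○○○○○
○○○○○○○
○○○○○○○
○○○○●●●
○○○○○●○
○○○○●●○
○○○○○○○
t=11: ○○○○○○○
○○○○○○○
○○○○○●○
○○○○●●●
○○○○○○○
○○○○●●○
○○○○○○○
t=12: ○○○○○○○
○○○○○○○
○○○○●●●
○○○○●●●
○○○○○○●
○○○○○○○
○○○○○○○
t=13: ○○○○○○○
○○○○○●○
○○○○●○●
●○○○●○○
○○○○○○●
○○○○○○○
○○○○○○○
t=14: ○○○○○○○
○○○○○●○
○○○○●○●
●○○○○○●
○○○○○○○
○○○○○○○
○○○○○○○

5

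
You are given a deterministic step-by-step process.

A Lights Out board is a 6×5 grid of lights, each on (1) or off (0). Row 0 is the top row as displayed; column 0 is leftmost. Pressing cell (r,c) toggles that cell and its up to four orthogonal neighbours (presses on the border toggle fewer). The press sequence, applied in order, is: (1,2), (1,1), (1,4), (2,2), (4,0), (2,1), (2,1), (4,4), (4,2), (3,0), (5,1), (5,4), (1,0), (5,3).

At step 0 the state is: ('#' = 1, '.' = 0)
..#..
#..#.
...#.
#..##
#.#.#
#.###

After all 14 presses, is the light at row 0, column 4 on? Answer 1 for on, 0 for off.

0) ..#..
#..#.
...#.
#..##
#.#.#
#.###
1) .....
###..
..##.
#..##
#.#.#
#.###
2) .#...
.....
.###.
#..##
#.#.#
#.###
3) .#..#
...##
.####
#..##
#.#.#
#.###
4) .#..#
..###
....#
#.###
#.#.#
#.###
5) .#..#
..###
....#
..###
.##.#
..###
6) .#..#
.####
###.#
.####
.##.#
..###
7) .#..#
..###
....#
..###
.##.#
..###
8) .#..#
..###
....#
..##.
.###.
..##.
9) .#..#
..###
....#
...#.
.....
...#.
10) .#..#
..###
#...#
##.#.
#....
...#.
11) .#..#
..###
#...#
##.#.
##...
####.
12) .#..#
..###
#...#
##.#.
##..#
###.#
13) ##..#
#####
....#
##.#.
##..#
###.#
14) ##..#
#####
....#
##.#.
##.##
##.#.

1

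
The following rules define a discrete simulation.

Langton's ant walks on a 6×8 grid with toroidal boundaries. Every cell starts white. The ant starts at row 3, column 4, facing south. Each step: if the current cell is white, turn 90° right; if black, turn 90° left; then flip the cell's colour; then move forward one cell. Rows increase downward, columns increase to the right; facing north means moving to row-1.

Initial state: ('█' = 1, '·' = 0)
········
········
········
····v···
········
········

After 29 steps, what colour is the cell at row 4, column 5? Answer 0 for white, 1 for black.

1

0) ········
········
········
····v···
········
········
1) ········
········
········
···<█···
········
········
2) ········
········
···^····
···██···
········
········
3) ········
········
···█>···
···██···
········
········
4) ········
········
···██···
···█v···
········
········
5) ········
········
···██···
···█·>··
········
········
6) ········
········
···██···
···█·█··
·····v··
········
7) ········
········
···██···
···█·█··
····<█··
········
8) ········
········
···██···
···█^█··
····██··
········
9) ········
········
···██···
···██>··
····██··
········
10) ········
········
···██^··
···██···
····██··
········
11) ········
········
···███>·
···██···
····██··
········
12) ········
········
···████·
···██·v·
····██··
········
13) ········
········
···████·
···██<█·
····██··
········
14) ········
········
···██^█·
···████·
····██··
········
15) ········
········
···█<·█·
···████·
····██··
········
16) ········
········
···█··█·
···█v██·
····██··
········
17) ········
········
···█··█·
···█·>█·
····██··
········
18) ········
········
···█·^█·
···█··█·
····██··
········
19) ········
········
···█·█>·
···█··█·
····██··
········
20) ········
······^·
···█·█··
···█··█·
····██··
········
21) ········
······█>
···█·█··
···█··█·
····██··
········
22) ········
······██
···█·█·v
···█··█·
····██··
········
23) ········
······██
···█·█<█
···█··█·
····██··
········
24) ········
······^█
···█·███
···█··█·
····██··
········
25) ········
·····<·█
···█·███
···█··█·
····██··
········
26) ·····^··
·····█·█
···█·███
···█··█·
····██··
········
27) ·····█>·
·····█·█
···█·███
···█··█·
····██··
········
28) ·····██·
·····█v█
···█·███
···█··█·
····██··
········
29) ·····██·
·····<██
···█·███
···█··█·
····██··
········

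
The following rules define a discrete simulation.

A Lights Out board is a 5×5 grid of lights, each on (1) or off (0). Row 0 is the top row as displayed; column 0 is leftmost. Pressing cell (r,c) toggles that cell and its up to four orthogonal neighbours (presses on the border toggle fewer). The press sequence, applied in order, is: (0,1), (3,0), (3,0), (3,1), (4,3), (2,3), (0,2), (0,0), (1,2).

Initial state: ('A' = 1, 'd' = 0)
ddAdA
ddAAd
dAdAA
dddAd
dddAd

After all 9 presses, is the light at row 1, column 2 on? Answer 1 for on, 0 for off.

1

0) ddAdA
ddAAd
dAdAA
dddAd
dddAd
1) AAddA
dAAAd
dAdAA
dddAd
dddAd
2) AAddA
dAAAd
AAdAA
AAdAd
AddAd
3) AAddA
dAAAd
dAdAA
dddAd
dddAd
4) AAddA
dAAAd
dddAA
AAAAd
dAdAd
5) AAddA
dAAAd
dddAA
AAAdd
dAAdA
6) AAddA
dAAdd
ddAdd
AAAAd
dAAdA
7) AdAAA
dAddd
ddAdd
AAAAd
dAAdA
8) dAAAA
AAddd
ddAdd
AAAAd
dAAdA
9) dAdAA
AdAAd
ddddd
AAAAd
dAAdA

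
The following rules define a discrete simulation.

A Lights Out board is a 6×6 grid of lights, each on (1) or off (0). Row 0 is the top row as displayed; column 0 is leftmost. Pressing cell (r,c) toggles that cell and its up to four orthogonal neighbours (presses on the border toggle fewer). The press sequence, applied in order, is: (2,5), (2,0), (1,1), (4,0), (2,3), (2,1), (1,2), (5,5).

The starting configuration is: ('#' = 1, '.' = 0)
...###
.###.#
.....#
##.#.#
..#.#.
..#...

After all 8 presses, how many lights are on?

t=0: ...###
.###.#
.....#
##.#.#
..#.#.
..#...
t=1: ...###
.###..
....#.
##.#..
..#.#.
..#...
t=2: ...###
####..
##..#.
.#.#..
..#.#.
..#...
t=3: .#.###
...#..
#...#.
.#.#..
..#.#.
..#...
t=4: .#.###
...#..
#...#.
##.#..
###.#.
#.#...
t=5: .#.###
......
#.##..
##....
###.#.
#.#...
t=6: .#.###
.#....
.#.#..
#.....
###.#.
#.#...
t=7: .#####
..##..
.###..
#.....
###.#.
#.#...
t=8: .#####
..##..
.###..
#.....
###.##
#.#.##

20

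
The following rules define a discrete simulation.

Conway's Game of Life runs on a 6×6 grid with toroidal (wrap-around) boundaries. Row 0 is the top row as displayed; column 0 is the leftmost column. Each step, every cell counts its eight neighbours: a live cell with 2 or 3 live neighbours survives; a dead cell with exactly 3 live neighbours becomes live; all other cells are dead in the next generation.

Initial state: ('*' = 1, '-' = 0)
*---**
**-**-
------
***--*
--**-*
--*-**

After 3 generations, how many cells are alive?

17

gen 0: *---**
**-**-
------
***--*
--**-*
--*-**
gen 1: --*---
**-**-
---**-
******
------
-**---
gen 2: *-----
-*--**
------
***--*
----**
-**---
gen 3: *-*--*
*----*
--*-*-
**--**
---***
**---*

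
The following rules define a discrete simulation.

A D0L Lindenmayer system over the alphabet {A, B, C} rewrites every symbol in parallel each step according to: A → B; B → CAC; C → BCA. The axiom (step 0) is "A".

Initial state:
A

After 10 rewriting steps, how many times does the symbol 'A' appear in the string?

985

gen 0: A
gen 1: B
gen 2: CAC
gen 3: BCABBCA
gen 4: CACBCABCACCACBCAB
gen 5: BCABBCACACBCABCACBCABBCABCABBCACACBCABCAC
gen 6: CACBCABCACCACBCABBCABBCACACBCABCACBCABBCACACBCABCACCACBCABCACBCABCACCACBCABBCABBCACACBCABCACBCABBCA
gen 7: BCABBCACACBCABCACBCABBCABCABBCACACBCABCACCACBCABCACCACBCAB…CACBCABCACCACBCABBCABBCACACBCABCACBCABBCACACBCABCACCACBCAB  (len 239)
gen 8: CACBCABCACCACBCABBCABBCACACBCABCACBCABBCACACBCABCACCACBCAB…CACBCABCACCACBCABBCABBCACACBCABCACBCABBCABCABBCACACBCABCAC  (len 577)
gen 9: BCABBCACACBCABCACBCABBCABCABBCACACBCABCACCACBCABCACCACBCAB…CACBCABCACCACBCABCACBCABCACCACBCABBCABBCACACBCABCACBCABBCA  (len 1393)
gen 10: CACBCABCACCACBCABBCABBCACACBCABCACBCABBCACACBCABCACCACBCAB…CACBCABCACCACBCABBCABBCACACBCABCACBCABBCACACBCABCACCACBCAB  (len 3363)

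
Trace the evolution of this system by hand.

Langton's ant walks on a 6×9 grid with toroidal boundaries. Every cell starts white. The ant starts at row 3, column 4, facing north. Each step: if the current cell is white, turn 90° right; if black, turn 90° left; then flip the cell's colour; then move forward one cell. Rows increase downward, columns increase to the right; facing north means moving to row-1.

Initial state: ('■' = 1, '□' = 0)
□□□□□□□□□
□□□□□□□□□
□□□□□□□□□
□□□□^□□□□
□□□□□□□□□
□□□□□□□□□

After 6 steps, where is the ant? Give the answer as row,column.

t=0: □□□□□□□□□
□□□□□□□□□
□□□□□□□□□
□□□□^□□□□
□□□□□□□□□
□□□□□□□□□
t=1: □□□□□□□□□
□□□□□□□□□
□□□□□□□□□
□□□□■>□□□
□□□□□□□□□
□□□□□□□□□
t=2: □□□□□□□□□
□□□□□□□□□
□□□□□□□□□
□□□□■■□□□
□□□□□v□□□
□□□□□□□□□
t=3: □□□□□□□□□
□□□□□□□□□
□□□□□□□□□
□□□□■■□□□
□□□□<■□□□
□□□□□□□□□
t=4: □□□□□□□□□
□□□□□□□□□
□□□□□□□□□
□□□□^■□□□
□□□□■■□□□
□□□□□□□□□
t=5: □□□□□□□□□
□□□□□□□□□
□□□□□□□□□
□□□<□■□□□
□□□□■■□□□
□□□□□□□□□
t=6: □□□□□□□□□
□□□□□□□□□
□□□^□□□□□
□□□■□■□□□
□□□□■■□□□
□□□□□□□□□

2,3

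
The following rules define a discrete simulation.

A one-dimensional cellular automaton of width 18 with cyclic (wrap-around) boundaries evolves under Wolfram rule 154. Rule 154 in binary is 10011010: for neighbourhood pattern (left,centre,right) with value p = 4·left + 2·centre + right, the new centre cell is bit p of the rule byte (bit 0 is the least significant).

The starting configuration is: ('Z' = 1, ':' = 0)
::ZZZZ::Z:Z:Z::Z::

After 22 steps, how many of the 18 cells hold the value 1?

9

gen 0: ::ZZZZ::Z:Z:Z::Z::
gen 1: :ZZZZ:ZZ:::::ZZ:Z:
gen 2: ZZZZ::Z:Z:::ZZ:::Z
gen 3: ZZZ:ZZ:::Z:ZZ:Z:ZZ
gen 4: ZZ::Z:Z:Z::Z::::ZZ
gen 5: Z:ZZ:::::ZZ:Z::ZZZ
gen 6: ::Z:Z:::ZZ:::ZZZZZ
gen 7: ZZ:::Z:ZZ:Z:ZZZZZ:
gen 8: Z:Z:Z::Z::::ZZZZ::
gen 9: :::::ZZ:Z::ZZZZ:ZZ
gen 10: Z:::ZZ:::ZZZZZ::Z:
gen 11: :Z:ZZ:Z:ZZZZZ:ZZ::
gen 12: Z::Z::::ZZZZ::Z:Z:
gen 13: :ZZ:Z::ZZZZ:ZZ::::
gen 14: ZZ:::ZZZZZ::Z:Z:::
gen 15: Z:Z:ZZZZZ:ZZ:::Z:Z
gen 16: ::::ZZZZ::Z:Z:Z::Z
gen 17: Z::ZZZZ:ZZ:::::ZZ:
gen 18: :ZZZZZ::Z:Z:::ZZ::
gen 19: ZZZZZ:ZZ:::Z:ZZ:Z:
gen 20: ZZZZ::Z:Z:Z::Z::::
gen 21: ZZZ:ZZ:::::ZZ:Z::Z
gen 22: ZZ::Z:Z:::ZZ:::ZZZ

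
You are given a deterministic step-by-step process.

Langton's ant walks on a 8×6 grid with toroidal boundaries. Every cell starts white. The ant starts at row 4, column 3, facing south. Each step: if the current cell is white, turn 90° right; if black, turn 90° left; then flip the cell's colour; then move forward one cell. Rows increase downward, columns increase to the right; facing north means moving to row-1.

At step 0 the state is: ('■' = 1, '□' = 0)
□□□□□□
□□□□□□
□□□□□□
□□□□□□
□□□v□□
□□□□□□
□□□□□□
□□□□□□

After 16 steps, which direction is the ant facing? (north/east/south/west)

step 0: □□□□□□
□□□□□□
□□□□□□
□□□□□□
□□□v□□
□□□□□□
□□□□□□
□□□□□□
step 1: □□□□□□
□□□□□□
□□□□□□
□□□□□□
□□<■□□
□□□□□□
□□□□□□
□□□□□□
step 2: □□□□□□
□□□□□□
□□□□□□
□□^□□□
□□■■□□
□□□□□□
□□□□□□
□□□□□□
step 3: □□□□□□
□□□□□□
□□□□□□
□□■>□□
□□■■□□
□□□□□□
□□□□□□
□□□□□□
step 4: □□□□□□
□□□□□□
□□□□□□
□□■■□□
□□■v□□
□□□□□□
□□□□□□
□□□□□□
step 5: □□□□□□
□□□□□□
□□□□□□
□□■■□□
□□■□>□
□□□□□□
□□□□□□
□□□□□□
step 6: □□□□□□
□□□□□□
□□□□□□
□□■■□□
□□■□■□
□□□□v□
□□□□□□
□□□□□□
step 7: □□□□□□
□□□□□□
□□□□□□
□□■■□□
□□■□■□
□□□<■□
□□□□□□
□□□□□□
step 8: □□□□□□
□□□□□□
□□□□□□
□□■■□□
□□■^■□
□□□■■□
□□□□□□
□□□□□□
step 9: □□□□□□
□□□□□□
□□□□□□
□□■■□□
□□■■>□
□□□■■□
□□□□□□
□□□□□□
step 10: □□□□□□
□□□□□□
□□□□□□
□□■■^□
□□■■□□
□□□■■□
□□□□□□
□□□□□□
step 11: □□□□□□
□□□□□□
□□□□□□
□□■■■>
□□■■□□
□□□■■□
□□□□□□
□□□□□□
step 12: □□□□□□
□□□□□□
□□□□□□
□□■■■■
□□■■□v
□□□■■□
□□□□□□
□□□□□□
step 13: □□□□□□
□□□□□□
□□□□□□
□□■■■■
□□■■<■
□□□■■□
□□□□□□
□□□□□□
step 14: □□□□□□
□□□□□□
□□□□□□
□□■■^■
□□■■■■
□□□■■□
□□□□□□
□□□□□□
step 15: □□□□□□
□□□□□□
□□□□□□
□□■<□■
□□■■■■
□□□■■□
□□□□□□
□□□□□□
step 16: □□□□□□
□□□□□□
□□□□□□
□□■□□■
□□■v■■
□□□■■□
□□□□□□
□□□□□□

south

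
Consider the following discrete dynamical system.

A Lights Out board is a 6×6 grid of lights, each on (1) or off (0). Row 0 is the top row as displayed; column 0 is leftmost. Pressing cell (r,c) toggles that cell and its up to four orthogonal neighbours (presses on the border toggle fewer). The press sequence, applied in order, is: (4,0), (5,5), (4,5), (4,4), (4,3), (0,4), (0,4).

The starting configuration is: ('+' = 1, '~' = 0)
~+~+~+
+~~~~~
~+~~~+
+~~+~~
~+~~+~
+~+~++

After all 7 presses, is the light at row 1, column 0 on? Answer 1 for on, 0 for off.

1

t=0: ~+~+~+
+~~~~~
~+~~~+
+~~+~~
~+~~+~
+~+~++
t=1: ~+~+~+
+~~~~~
~+~~~+
~~~+~~
+~~~+~
~~+~++
t=2: ~+~+~+
+~~~~~
~+~~~+
~~~+~~
+~~~++
~~+~~~
t=3: ~+~+~+
+~~~~~
~+~~~+
~~~+~+
+~~~~~
~~+~~+
t=4: ~+~+~+
+~~~~~
~+~~~+
~~~+++
+~~+++
~~+~++
t=5: ~+~+~+
+~~~~~
~+~~~+
~~~~++
+~+~~+
~~++++
t=6: ~+~~+~
+~~~+~
~+~~~+
~~~~++
+~+~~+
~~++++
t=7: ~+~+~+
+~~~~~
~+~~~+
~~~~++
+~+~~+
~~++++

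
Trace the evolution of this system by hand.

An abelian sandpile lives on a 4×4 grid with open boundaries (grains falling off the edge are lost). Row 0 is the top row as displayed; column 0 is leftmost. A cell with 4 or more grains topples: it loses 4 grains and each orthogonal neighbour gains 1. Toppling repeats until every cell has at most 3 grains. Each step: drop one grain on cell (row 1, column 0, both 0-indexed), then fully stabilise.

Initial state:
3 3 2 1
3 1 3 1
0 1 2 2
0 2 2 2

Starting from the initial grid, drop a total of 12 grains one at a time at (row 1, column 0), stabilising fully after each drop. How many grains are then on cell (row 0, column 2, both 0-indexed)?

step 0: 3 3 2 1
3 1 3 1
0 1 2 2
0 2 2 2
step 1: 1 0 3 1
1 3 3 1
1 1 2 2
0 2 2 2
step 2: 1 0 3 1
2 3 3 1
1 1 2 2
0 2 2 2
step 3: 1 0 3 1
3 3 3 1
1 1 2 2
0 2 2 2
step 4: 2 2 0 2
1 1 1 2
2 2 3 2
0 2 2 2
step 5: 2 2 0 2
2 1 1 2
2 2 3 2
0 2 2 2
step 6: 2 2 0 2
3 1 1 2
2 2 3 2
0 2 2 2
step 7: 3 2 0 2
0 2 1 2
3 2 3 2
0 2 2 2
step 8: 3 2 0 2
1 2 1 2
3 2 3 2
0 2 2 2
step 9: 3 2 0 2
2 2 1 2
3 2 3 2
0 2 2 2
step 10: 3 2 0 2
3 2 1 2
3 2 3 2
0 2 2 2
step 11: 0 3 0 2
2 3 1 2
0 3 3 2
1 2 2 2
step 12: 0 3 0 2
3 3 1 2
0 3 3 2
1 2 2 2

0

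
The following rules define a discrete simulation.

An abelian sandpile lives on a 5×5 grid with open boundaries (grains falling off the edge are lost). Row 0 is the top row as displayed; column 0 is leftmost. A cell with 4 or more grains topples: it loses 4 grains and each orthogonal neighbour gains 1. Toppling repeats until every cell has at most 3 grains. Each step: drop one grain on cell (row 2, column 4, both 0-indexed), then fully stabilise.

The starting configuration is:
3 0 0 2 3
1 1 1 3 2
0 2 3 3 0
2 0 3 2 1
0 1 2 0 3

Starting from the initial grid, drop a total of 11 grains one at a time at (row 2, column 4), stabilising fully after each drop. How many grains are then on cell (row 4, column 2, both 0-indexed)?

t=0: 3 0 0 2 3
1 1 1 3 2
0 2 3 3 0
2 0 3 2 1
0 1 2 0 3
t=1: 3 0 0 2 3
1 1 1 3 2
0 2 3 3 1
2 0 3 2 1
0 1 2 0 3
t=2: 3 0 0 2 3
1 1 1 3 2
0 2 3 3 2
2 0 3 2 1
0 1 2 0 3
t=3: 3 0 0 2 3
1 1 1 3 2
0 2 3 3 3
2 0 3 2 1
0 1 2 0 3
t=4: 3 0 1 0 1
1 1 3 2 1
0 3 1 3 2
2 1 1 0 3
0 1 3 1 3
t=5: 3 0 1 0 1
1 1 3 2 1
0 3 1 3 3
2 1 1 0 3
0 1 3 1 3
t=6: 3 0 1 0 1
1 1 3 3 2
0 3 2 0 2
2 1 1 2 1
0 1 3 2 0
t=7: 3 0 1 0 1
1 1 3 3 2
0 3 2 0 3
2 1 1 2 1
0 1 3 2 0
t=8: 3 0 1 0 1
1 1 3 3 3
0 3 2 1 0
2 1 1 2 2
0 1 3 2 0
t=9: 3 0 1 0 1
1 1 3 3 3
0 3 2 1 1
2 1 1 2 2
0 1 3 2 0
t=10: 3 0 1 0 1
1 1 3 3 3
0 3 2 1 2
2 1 1 2 2
0 1 3 2 0
t=11: 3 0 1 0 1
1 1 3 3 3
0 3 2 1 3
2 1 1 2 2
0 1 3 2 0

3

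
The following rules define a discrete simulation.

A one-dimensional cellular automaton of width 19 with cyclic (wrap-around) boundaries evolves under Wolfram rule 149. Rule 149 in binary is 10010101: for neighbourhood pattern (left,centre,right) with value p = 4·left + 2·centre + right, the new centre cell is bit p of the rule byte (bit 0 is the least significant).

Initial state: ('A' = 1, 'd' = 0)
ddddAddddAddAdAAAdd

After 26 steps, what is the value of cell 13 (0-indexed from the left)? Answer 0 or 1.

1

step 0: ddddAddddAddAdAAAdd
step 1: AAAdAAAAdAAdAddAdAA
step 2: AAdddAAdddddAAdAddA
step 3: AdAAdddAAAAddddAAdd
step 4: AdddAAddAAdAAAdddAd
step 5: AAAdddAdddddAdAAdAd
step 6: dAdAAdAAAAAdAddddAd
step 7: dAdddddAAAddAAAAdAA
step 8: dAAAAAddAdAddAAdddd
step 9: ddAAAdAdAdAAdddAAAA
step 10: AddAddAdAdddAAddAAd
step 11: AAdAAdAdAAAdddAdddd
step 12: ddddddAddAdAAdAAAAd
step 13: AAAAAdAAdAdddddAAdA
step 14: AAAAdddddAAAAAddddd
step 15: dAAdAAAAddAAAdAAAAd
step 16: dddddAAdAddAdddAAdA
step 17: AAAAddddAAdAAAddddA
step 18: AAAdAAAdddddAdAAAdd
step 19: dAdddAdAAAAdAddAdAd
step 20: dAAAdAddAAddAAdAdAA
step 21: ddAddAAdddAddddAddd
step 22: AdAAdddAAdAAAAdAAAA
step 23: ddddAAdddddAAdddAAA
step 24: AAAdddAAAAdddAAddAd
step 25: dAdAAddAAdAAdddAdAd
step 26: dAdddAddddddAAdAdAA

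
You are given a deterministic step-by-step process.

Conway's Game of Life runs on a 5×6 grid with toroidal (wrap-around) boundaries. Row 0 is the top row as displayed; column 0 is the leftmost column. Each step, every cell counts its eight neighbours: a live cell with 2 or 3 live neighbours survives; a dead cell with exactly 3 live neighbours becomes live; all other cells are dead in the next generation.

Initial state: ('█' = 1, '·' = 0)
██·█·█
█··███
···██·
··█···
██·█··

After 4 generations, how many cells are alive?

0) ██·█·█
█··███
···██·
··█···
██·█··
1) ···█··
·█····
··█···
·██·█·
···███
2) ··██··
··█···
··██··
·██·██
·····█
3) ··██··
·█····
····█·
███·██
██···█
4) ··█···
··██··
··███·
··███·
······

9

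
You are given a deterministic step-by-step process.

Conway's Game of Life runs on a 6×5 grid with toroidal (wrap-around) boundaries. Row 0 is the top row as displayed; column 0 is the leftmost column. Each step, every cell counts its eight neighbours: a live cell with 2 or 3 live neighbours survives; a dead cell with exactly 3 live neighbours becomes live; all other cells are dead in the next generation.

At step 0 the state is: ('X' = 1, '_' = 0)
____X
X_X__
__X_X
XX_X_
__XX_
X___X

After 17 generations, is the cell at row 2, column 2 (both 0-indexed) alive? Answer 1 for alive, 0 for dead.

t=0: ____X
X_X__
__X_X
XX_X_
__XX_
X___X
t=1: _X_XX
XX__X
__X_X
XX___
__XX_
X___X
t=2: _XXX_
_X___
__XXX
XX__X
__XX_
XX___
t=3: _____
XX__X
__XXX
XX___
__XX_
X___X
t=4: _X___
XXX_X
__XX_
XX___
__XX_
___XX
t=5: _X___
X___X
___X_
_X__X
XXXX_
___XX
t=6: ___X_
X___X
___X_
_X__X
_X___
___XX
t=7: X__X_
___XX
___X_
X_X__
__XXX
__XXX
t=8: X____
__XX_
__XX_
_XX__
X____
XX___
t=9: X_X_X
_XXXX
_____
_XXX_
X_X__
XX__X
t=10: _____
_XX_X
X___X
_XXX_
_____
__X__
t=11: _XXX_
_X_XX
____X
XXXXX
_X_X_
_____
t=12: XX_XX
_X__X
_____
_X___
_X_X_
_X_X_
t=13: _X_X_
_XXXX
X____
__X__
XX___
_X_X_
t=14: _X___
_X_XX
X___X
X____
XX___
_X__X
t=15: _X_XX
_XXXX
_X_X_
_____
_X__X
_XX__
t=16: ____X
_X___
XX_XX
X_X__
XXX__
_X__X
t=17: _____
_XXX_
___XX
_____
__XXX
_XXXX

0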